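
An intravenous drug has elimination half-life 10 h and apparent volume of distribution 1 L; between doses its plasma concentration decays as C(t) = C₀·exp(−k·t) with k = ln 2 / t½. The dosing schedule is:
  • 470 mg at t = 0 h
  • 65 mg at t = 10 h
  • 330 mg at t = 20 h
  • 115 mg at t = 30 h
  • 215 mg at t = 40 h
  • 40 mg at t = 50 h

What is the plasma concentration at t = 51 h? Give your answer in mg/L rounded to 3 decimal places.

220.429 mg/L

k = ln 2 / 10 = 0.06931 per h
Dose 1 (470 mg at t=0 h): 470·exp(−0.06931·51) = 13.704 mg/L
Dose 2 (65 mg at t=10 h): 65·exp(−0.06931·41) = 3.790 mg/L
Dose 3 (330 mg at t=20 h): 330·exp(−0.06931·31) = 38.488 mg/L
Dose 4 (115 mg at t=30 h): 115·exp(−0.06931·21) = 26.825 mg/L
Dose 5 (215 mg at t=40 h): 215·exp(−0.06931·11) = 100.301 mg/L
Dose 6 (40 mg at t=50 h): 40·exp(−0.06931·1) = 37.321 mg/L
C(51) = 13.704 + 3.790 + 38.488 + 26.825 + 100.301 + 37.321 = 220.429 mg/L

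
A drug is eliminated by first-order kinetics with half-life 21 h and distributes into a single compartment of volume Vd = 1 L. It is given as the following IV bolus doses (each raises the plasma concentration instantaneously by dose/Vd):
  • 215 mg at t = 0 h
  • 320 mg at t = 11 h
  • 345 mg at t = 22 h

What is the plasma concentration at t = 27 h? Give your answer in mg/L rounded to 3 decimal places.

k = ln 2 / 21 = 0.03301 per h
Dose 1 (215 mg at t=0 h): 215·exp(−0.03301·27) = 88.186 mg/L
Dose 2 (320 mg at t=11 h): 320·exp(−0.03301·16) = 188.710 mg/L
Dose 3 (345 mg at t=22 h): 345·exp(−0.03301·5) = 292.513 mg/L
C(27) = 88.186 + 188.710 + 292.513 = 569.409 mg/L

569.409 mg/L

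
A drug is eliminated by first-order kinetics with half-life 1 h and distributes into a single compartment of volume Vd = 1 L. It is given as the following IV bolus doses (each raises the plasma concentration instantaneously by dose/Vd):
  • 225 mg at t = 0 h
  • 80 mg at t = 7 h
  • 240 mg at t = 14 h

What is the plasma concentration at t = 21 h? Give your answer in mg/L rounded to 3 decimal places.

1.880 mg/L

k = ln 2 / 1 = 0.69315 per h
Dose 1 (225 mg at t=0 h): 225·exp(−0.69315·21) = 0.000 mg/L
Dose 2 (80 mg at t=7 h): 80·exp(−0.69315·14) = 0.005 mg/L
Dose 3 (240 mg at t=14 h): 240·exp(−0.69315·7) = 1.875 mg/L
C(21) = 0.000 + 0.005 + 1.875 = 1.880 mg/L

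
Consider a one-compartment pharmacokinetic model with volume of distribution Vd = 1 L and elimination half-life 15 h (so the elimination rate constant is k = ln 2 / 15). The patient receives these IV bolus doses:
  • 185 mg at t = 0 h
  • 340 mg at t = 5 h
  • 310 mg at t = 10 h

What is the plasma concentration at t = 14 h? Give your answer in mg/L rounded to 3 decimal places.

k = ln 2 / 15 = 0.04621 per h
Dose 1 (185 mg at t=0 h): 185·exp(−0.04621·14) = 96.875 mg/L
Dose 2 (340 mg at t=5 h): 340·exp(−0.04621·9) = 224.316 mg/L
Dose 3 (310 mg at t=10 h): 310·exp(−0.04621·4) = 257.684 mg/L
C(14) = 96.875 + 224.316 + 257.684 = 578.875 mg/L

578.875 mg/L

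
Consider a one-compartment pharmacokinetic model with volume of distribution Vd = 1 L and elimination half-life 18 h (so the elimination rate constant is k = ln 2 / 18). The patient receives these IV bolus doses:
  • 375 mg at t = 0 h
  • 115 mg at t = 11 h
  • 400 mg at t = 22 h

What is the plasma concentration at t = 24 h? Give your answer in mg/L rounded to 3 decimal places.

588.877 mg/L

k = ln 2 / 18 = 0.03851 per h
Dose 1 (375 mg at t=0 h): 375·exp(−0.03851·24) = 148.819 mg/L
Dose 2 (115 mg at t=11 h): 115·exp(−0.03851·13) = 69.709 mg/L
Dose 3 (400 mg at t=22 h): 400·exp(−0.03851·2) = 370.350 mg/L
C(24) = 148.819 + 69.709 + 370.350 = 588.877 mg/L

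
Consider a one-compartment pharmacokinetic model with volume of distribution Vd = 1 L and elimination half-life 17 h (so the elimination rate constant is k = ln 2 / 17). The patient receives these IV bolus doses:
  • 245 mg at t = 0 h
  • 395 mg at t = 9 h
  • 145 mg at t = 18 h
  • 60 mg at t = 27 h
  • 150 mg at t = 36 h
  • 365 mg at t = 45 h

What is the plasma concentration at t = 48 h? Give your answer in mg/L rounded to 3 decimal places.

598.240 mg/L

k = ln 2 / 17 = 0.04077 per h
Dose 1 (245 mg at t=0 h): 245·exp(−0.04077·48) = 34.610 mg/L
Dose 2 (395 mg at t=9 h): 395·exp(−0.04077·39) = 80.538 mg/L
Dose 3 (145 mg at t=18 h): 145·exp(−0.04077·30) = 42.672 mg/L
Dose 4 (60 mg at t=27 h): 60·exp(−0.04077·21) = 25.485 mg/L
Dose 5 (150 mg at t=36 h): 150·exp(−0.04077·12) = 91.960 mg/L
Dose 6 (365 mg at t=45 h): 365·exp(−0.04077·3) = 322.976 mg/L
C(48) = 34.610 + 80.538 + 42.672 + 25.485 + 91.960 + 322.976 = 598.240 mg/L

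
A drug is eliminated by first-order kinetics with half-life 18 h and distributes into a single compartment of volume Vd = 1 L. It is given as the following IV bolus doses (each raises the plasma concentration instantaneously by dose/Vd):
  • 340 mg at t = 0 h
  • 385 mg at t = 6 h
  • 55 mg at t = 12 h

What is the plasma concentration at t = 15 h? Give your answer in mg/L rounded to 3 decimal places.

512.054 mg/L

k = ln 2 / 18 = 0.03851 per h
Dose 1 (340 mg at t=0 h): 340·exp(−0.03851·15) = 190.819 mg/L
Dose 2 (385 mg at t=6 h): 385·exp(−0.03851·9) = 272.236 mg/L
Dose 3 (55 mg at t=12 h): 55·exp(−0.03851·3) = 48.999 mg/L
C(15) = 190.819 + 272.236 + 48.999 = 512.054 mg/L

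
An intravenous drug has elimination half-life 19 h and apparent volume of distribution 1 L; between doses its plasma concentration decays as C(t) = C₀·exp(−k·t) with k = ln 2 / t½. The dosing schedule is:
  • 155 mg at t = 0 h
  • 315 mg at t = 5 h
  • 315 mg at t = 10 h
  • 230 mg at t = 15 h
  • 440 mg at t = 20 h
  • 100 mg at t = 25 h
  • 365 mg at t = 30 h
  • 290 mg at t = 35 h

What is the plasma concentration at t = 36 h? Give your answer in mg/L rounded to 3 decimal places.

1257.503 mg/L

k = ln 2 / 19 = 0.03648 per h
Dose 1 (155 mg at t=0 h): 155·exp(−0.03648·36) = 41.683 mg/L
Dose 2 (315 mg at t=5 h): 315·exp(−0.03648·31) = 101.661 mg/L
Dose 3 (315 mg at t=10 h): 315·exp(−0.03648·26) = 122.004 mg/L
Dose 4 (230 mg at t=15 h): 230·exp(−0.03648·21) = 106.908 mg/L
Dose 5 (440 mg at t=20 h): 440·exp(−0.03648·16) = 245.445 mg/L
Dose 6 (100 mg at t=25 h): 100·exp(−0.03648·11) = 66.945 mg/L
Dose 7 (365 mg at t=30 h): 365·exp(−0.03648·6) = 293.245 mg/L
Dose 8 (290 mg at t=35 h): 290·exp(−0.03648·1) = 279.611 mg/L
C(36) = 41.683 + 101.661 + 122.004 + 106.908 + 245.445 + 66.945 + 293.245 + 279.611 = 1257.503 mg/L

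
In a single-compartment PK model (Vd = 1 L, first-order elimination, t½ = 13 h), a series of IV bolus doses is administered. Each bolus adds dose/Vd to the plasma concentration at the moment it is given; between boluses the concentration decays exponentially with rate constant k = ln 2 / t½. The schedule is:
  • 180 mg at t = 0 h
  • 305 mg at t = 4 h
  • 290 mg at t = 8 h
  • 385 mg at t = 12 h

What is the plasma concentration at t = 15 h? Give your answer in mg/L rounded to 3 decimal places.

778.313 mg/L

k = ln 2 / 13 = 0.05332 per h
Dose 1 (180 mg at t=0 h): 180·exp(−0.05332·15) = 80.897 mg/L
Dose 2 (305 mg at t=4 h): 305·exp(−0.05332·11) = 169.661 mg/L
Dose 3 (290 mg at t=8 h): 290·exp(−0.05332·7) = 199.666 mg/L
Dose 4 (385 mg at t=12 h): 385·exp(−0.05332·3) = 328.089 mg/L
C(15) = 80.897 + 169.661 + 199.666 + 328.089 = 778.313 mg/L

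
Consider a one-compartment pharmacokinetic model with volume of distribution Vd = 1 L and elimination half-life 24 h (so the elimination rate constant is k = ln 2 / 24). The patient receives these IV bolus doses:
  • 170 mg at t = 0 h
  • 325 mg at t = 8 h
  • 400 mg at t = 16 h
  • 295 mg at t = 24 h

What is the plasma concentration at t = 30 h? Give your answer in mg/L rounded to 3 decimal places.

758.671 mg/L

k = ln 2 / 24 = 0.02888 per h
Dose 1 (170 mg at t=0 h): 170·exp(−0.02888·30) = 71.476 mg/L
Dose 2 (325 mg at t=8 h): 325·exp(−0.02888·22) = 172.163 mg/L
Dose 3 (400 mg at t=16 h): 400·exp(−0.02888·14) = 266.968 mg/L
Dose 4 (295 mg at t=24 h): 295·exp(−0.02888·6) = 248.064 mg/L
C(30) = 71.476 + 172.163 + 266.968 + 248.064 = 758.671 mg/L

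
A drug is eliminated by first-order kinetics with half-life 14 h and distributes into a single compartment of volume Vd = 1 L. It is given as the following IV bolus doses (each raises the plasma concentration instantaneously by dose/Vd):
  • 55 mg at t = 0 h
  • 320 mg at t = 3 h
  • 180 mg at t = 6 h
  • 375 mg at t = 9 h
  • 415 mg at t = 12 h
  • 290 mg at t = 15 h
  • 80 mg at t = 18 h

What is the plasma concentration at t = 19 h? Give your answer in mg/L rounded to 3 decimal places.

k = ln 2 / 14 = 0.04951 per h
Dose 1 (55 mg at t=0 h): 55·exp(−0.04951·19) = 21.470 mg/L
Dose 2 (320 mg at t=3 h): 320·exp(−0.04951·16) = 144.916 mg/L
Dose 3 (180 mg at t=6 h): 180·exp(−0.04951·13) = 94.568 mg/L
Dose 4 (375 mg at t=9 h): 375·exp(−0.04951·10) = 228.565 mg/L
Dose 5 (415 mg at t=12 h): 415·exp(−0.04951·7) = 293.449 mg/L
Dose 6 (290 mg at t=15 h): 290·exp(−0.04951·4) = 237.897 mg/L
Dose 7 (80 mg at t=18 h): 80·exp(−0.04951·1) = 76.136 mg/L
C(19) = 21.470 + 144.916 + 94.568 + 228.565 + 293.449 + 237.897 + 76.136 = 1097.001 mg/L

1097.001 mg/L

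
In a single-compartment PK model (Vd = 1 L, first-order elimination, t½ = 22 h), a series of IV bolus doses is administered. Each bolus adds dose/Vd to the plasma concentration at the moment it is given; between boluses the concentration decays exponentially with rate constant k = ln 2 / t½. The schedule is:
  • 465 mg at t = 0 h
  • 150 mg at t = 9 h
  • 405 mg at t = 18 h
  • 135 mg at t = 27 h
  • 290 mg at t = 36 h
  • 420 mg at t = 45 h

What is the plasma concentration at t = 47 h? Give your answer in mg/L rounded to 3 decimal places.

k = ln 2 / 22 = 0.03151 per h
Dose 1 (465 mg at t=0 h): 465·exp(−0.03151·47) = 105.765 mg/L
Dose 2 (150 mg at t=9 h): 150·exp(−0.03151·38) = 45.303 mg/L
Dose 3 (405 mg at t=18 h): 405·exp(−0.03151·29) = 162.421 mg/L
Dose 4 (135 mg at t=27 h): 135·exp(−0.03151·20) = 71.890 mg/L
Dose 5 (290 mg at t=36 h): 290·exp(−0.03151·11) = 205.061 mg/L
Dose 6 (420 mg at t=45 h): 420·exp(−0.03151·2) = 394.351 mg/L
C(47) = 105.765 + 45.303 + 162.421 + 71.890 + 205.061 + 394.351 = 984.792 mg/L

984.792 mg/L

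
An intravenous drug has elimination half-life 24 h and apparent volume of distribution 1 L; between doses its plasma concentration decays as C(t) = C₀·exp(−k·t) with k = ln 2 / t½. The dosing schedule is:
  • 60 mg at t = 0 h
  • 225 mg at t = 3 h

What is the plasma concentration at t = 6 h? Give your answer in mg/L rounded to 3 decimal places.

k = ln 2 / 24 = 0.02888 per h
Dose 1 (60 mg at t=0 h): 60·exp(−0.02888·6) = 50.454 mg/L
Dose 2 (225 mg at t=3 h): 225·exp(−0.02888·3) = 206.326 mg/L
C(6) = 50.454 + 206.326 = 256.780 mg/L

256.780 mg/L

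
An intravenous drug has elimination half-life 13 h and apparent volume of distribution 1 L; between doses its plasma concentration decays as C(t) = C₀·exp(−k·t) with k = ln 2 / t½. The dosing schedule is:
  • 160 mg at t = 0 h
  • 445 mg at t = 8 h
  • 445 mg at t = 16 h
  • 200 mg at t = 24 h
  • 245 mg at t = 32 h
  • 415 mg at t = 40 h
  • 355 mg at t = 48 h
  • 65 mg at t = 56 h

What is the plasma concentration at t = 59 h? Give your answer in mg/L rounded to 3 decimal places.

573.730 mg/L

k = ln 2 / 13 = 0.05332 per h
Dose 1 (160 mg at t=0 h): 160·exp(−0.05332·59) = 6.885 mg/L
Dose 2 (445 mg at t=8 h): 445·exp(−0.05332·51) = 29.336 mg/L
Dose 3 (445 mg at t=16 h): 445·exp(−0.05332·43) = 44.941 mg/L
Dose 4 (200 mg at t=24 h): 200·exp(−0.05332·35) = 30.943 mg/L
Dose 5 (245 mg at t=32 h): 245·exp(−0.05332·27) = 58.070 mg/L
Dose 6 (415 mg at t=40 h): 415·exp(−0.05332·19) = 150.689 mg/L
Dose 7 (355 mg at t=48 h): 355·exp(−0.05332·11) = 197.474 mg/L
Dose 8 (65 mg at t=56 h): 65·exp(−0.05332·3) = 55.392 mg/L
C(59) = 6.885 + 29.336 + 44.941 + 30.943 + 58.070 + 150.689 + 197.474 + 55.392 = 573.730 mg/L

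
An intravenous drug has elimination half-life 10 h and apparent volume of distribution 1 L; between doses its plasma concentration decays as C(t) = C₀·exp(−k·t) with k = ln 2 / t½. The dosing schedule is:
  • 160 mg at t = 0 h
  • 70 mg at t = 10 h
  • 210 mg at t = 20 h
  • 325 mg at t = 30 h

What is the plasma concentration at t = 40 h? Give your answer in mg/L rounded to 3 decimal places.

233.750 mg/L

k = ln 2 / 10 = 0.06931 per h
Dose 1 (160 mg at t=0 h): 160·exp(−0.06931·40) = 10.000 mg/L
Dose 2 (70 mg at t=10 h): 70·exp(−0.06931·30) = 8.750 mg/L
Dose 3 (210 mg at t=20 h): 210·exp(−0.06931·20) = 52.500 mg/L
Dose 4 (325 mg at t=30 h): 325·exp(−0.06931·10) = 162.500 mg/L
C(40) = 10.000 + 8.750 + 52.500 + 162.500 = 233.750 mg/L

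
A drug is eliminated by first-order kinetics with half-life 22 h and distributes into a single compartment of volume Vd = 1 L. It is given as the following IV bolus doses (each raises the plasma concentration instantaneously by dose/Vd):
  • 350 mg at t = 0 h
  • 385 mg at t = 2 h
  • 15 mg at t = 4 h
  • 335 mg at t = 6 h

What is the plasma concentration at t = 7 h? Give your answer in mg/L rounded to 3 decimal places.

k = ln 2 / 22 = 0.03151 per h
Dose 1 (350 mg at t=0 h): 350·exp(−0.03151·7) = 280.728 mg/L
Dose 2 (385 mg at t=2 h): 385·exp(−0.03151·5) = 328.886 mg/L
Dose 3 (15 mg at t=4 h): 15·exp(−0.03151·3) = 13.647 mg/L
Dose 4 (335 mg at t=6 h): 335·exp(−0.03151·1) = 324.610 mg/L
C(7) = 280.728 + 328.886 + 13.647 + 324.610 = 947.871 mg/L

947.871 mg/L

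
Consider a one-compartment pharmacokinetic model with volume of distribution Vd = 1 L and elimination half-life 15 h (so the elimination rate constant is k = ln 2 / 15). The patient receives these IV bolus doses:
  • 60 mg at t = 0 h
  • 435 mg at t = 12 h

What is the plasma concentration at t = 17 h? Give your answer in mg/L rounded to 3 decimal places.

372.611 mg/L

k = ln 2 / 15 = 0.04621 per h
Dose 1 (60 mg at t=0 h): 60·exp(−0.04621·17) = 27.352 mg/L
Dose 2 (435 mg at t=12 h): 435·exp(−0.04621·5) = 345.260 mg/L
C(17) = 27.352 + 345.260 = 372.611 mg/L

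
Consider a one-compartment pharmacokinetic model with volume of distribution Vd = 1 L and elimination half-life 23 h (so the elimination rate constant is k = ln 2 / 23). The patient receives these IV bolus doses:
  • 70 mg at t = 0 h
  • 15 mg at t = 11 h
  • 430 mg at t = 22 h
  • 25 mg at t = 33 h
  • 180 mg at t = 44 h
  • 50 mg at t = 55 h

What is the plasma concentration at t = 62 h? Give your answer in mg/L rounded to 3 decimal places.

298.396 mg/L

k = ln 2 / 23 = 0.03014 per h
Dose 1 (70 mg at t=0 h): 70·exp(−0.03014·62) = 10.805 mg/L
Dose 2 (15 mg at t=11 h): 15·exp(−0.03014·51) = 3.225 mg/L
Dose 3 (430 mg at t=22 h): 430·exp(−0.03014·40) = 128.807 mg/L
Dose 4 (25 mg at t=33 h): 25·exp(−0.03014·29) = 10.432 mg/L
Dose 5 (180 mg at t=44 h): 180·exp(−0.03014·18) = 104.637 mg/L
Dose 6 (50 mg at t=55 h): 50·exp(−0.03014·7) = 40.490 mg/L
C(62) = 10.805 + 3.225 + 128.807 + 10.432 + 104.637 + 40.490 = 298.396 mg/L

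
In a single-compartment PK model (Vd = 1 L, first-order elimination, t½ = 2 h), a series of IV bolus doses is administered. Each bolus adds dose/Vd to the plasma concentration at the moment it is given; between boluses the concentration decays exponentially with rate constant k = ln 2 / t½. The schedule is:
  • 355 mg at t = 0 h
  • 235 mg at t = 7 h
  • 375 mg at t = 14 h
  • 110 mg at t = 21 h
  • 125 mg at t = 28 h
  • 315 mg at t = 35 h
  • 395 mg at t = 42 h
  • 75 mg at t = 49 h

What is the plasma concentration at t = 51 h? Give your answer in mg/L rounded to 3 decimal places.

56.235 mg/L

k = ln 2 / 2 = 0.34657 per h
Dose 1 (355 mg at t=0 h): 355·exp(−0.34657·51) = 0.000 mg/L
Dose 2 (235 mg at t=7 h): 235·exp(−0.34657·44) = 0.000 mg/L
Dose 3 (375 mg at t=14 h): 375·exp(−0.34657·37) = 0.001 mg/L
Dose 4 (110 mg at t=21 h): 110·exp(−0.34657·30) = 0.003 mg/L
Dose 5 (125 mg at t=28 h): 125·exp(−0.34657·23) = 0.043 mg/L
Dose 6 (315 mg at t=35 h): 315·exp(−0.34657·16) = 1.230 mg/L
Dose 7 (395 mg at t=42 h): 395·exp(−0.34657·9) = 17.457 mg/L
Dose 8 (75 mg at t=49 h): 75·exp(−0.34657·2) = 37.500 mg/L
C(51) = 0.000 + 0.000 + 0.001 + 0.003 + 0.043 + 1.230 + 17.457 + 37.500 = 56.235 mg/L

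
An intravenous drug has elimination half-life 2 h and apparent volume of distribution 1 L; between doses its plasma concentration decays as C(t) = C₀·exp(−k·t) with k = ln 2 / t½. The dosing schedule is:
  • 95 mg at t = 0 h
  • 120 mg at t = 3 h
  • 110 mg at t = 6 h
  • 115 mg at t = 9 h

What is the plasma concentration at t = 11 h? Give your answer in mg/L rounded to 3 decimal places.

86.545 mg/L

k = ln 2 / 2 = 0.34657 per h
Dose 1 (95 mg at t=0 h): 95·exp(−0.34657·11) = 2.099 mg/L
Dose 2 (120 mg at t=3 h): 120·exp(−0.34657·8) = 7.500 mg/L
Dose 3 (110 mg at t=6 h): 110·exp(−0.34657·5) = 19.445 mg/L
Dose 4 (115 mg at t=9 h): 115·exp(−0.34657·2) = 57.500 mg/L
C(11) = 2.099 + 7.500 + 19.445 + 57.500 = 86.545 mg/L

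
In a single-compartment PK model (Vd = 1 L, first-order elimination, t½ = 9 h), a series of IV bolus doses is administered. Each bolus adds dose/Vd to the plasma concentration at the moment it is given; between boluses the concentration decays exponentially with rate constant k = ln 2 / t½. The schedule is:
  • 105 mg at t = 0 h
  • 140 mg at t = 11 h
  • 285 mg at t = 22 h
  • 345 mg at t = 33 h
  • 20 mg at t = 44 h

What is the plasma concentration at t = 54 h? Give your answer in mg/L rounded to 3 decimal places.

k = ln 2 / 9 = 0.07702 per h
Dose 1 (105 mg at t=0 h): 105·exp(−0.07702·54) = 1.641 mg/L
Dose 2 (140 mg at t=11 h): 140·exp(−0.07702·43) = 5.104 mg/L
Dose 3 (285 mg at t=22 h): 285·exp(−0.07702·32) = 24.239 mg/L
Dose 4 (345 mg at t=33 h): 345·exp(−0.07702·21) = 68.457 mg/L
Dose 5 (20 mg at t=44 h): 20·exp(−0.07702·10) = 9.259 mg/L
C(54) = 1.641 + 5.104 + 24.239 + 68.457 + 9.259 = 108.699 mg/L

108.699 mg/L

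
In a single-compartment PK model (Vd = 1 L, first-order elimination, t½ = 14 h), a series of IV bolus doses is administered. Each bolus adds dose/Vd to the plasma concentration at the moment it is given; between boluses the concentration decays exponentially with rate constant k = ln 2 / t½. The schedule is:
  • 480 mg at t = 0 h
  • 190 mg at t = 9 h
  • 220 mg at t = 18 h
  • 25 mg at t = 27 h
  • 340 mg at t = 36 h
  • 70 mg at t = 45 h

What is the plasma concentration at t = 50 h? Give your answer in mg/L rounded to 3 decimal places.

k = ln 2 / 14 = 0.04951 per h
Dose 1 (480 mg at t=0 h): 480·exp(−0.04951·50) = 40.377 mg/L
Dose 2 (190 mg at t=9 h): 190·exp(−0.04951·41) = 24.955 mg/L
Dose 3 (220 mg at t=18 h): 220·exp(−0.04951·32) = 45.118 mg/L
Dose 4 (25 mg at t=27 h): 25·exp(−0.04951·23) = 8.006 mg/L
Dose 5 (340 mg at t=36 h): 340·exp(−0.04951·14) = 170.000 mg/L
Dose 6 (70 mg at t=45 h): 70·exp(−0.04951·5) = 54.650 mg/L
C(50) = 40.377 + 24.955 + 45.118 + 8.006 + 170.000 + 54.650 = 343.106 mg/L

343.106 mg/L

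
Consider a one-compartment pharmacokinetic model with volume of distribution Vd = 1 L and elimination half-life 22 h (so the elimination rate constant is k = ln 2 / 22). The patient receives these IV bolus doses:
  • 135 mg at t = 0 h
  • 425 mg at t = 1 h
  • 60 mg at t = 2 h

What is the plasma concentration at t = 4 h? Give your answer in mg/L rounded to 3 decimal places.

k = ln 2 / 22 = 0.03151 per h
Dose 1 (135 mg at t=0 h): 135·exp(−0.03151·4) = 119.015 mg/L
Dose 2 (425 mg at t=1 h): 425·exp(−0.03151·3) = 386.669 mg/L
Dose 3 (60 mg at t=2 h): 60·exp(−0.03151·2) = 56.336 mg/L
C(4) = 119.015 + 386.669 + 56.336 = 562.020 mg/L

562.020 mg/L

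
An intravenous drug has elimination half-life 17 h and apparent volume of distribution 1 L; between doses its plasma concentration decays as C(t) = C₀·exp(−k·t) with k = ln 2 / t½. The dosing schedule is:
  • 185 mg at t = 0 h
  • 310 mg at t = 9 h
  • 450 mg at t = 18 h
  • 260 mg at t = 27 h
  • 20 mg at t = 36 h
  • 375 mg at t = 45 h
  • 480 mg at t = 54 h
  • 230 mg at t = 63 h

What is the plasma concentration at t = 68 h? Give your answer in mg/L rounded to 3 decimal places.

k = ln 2 / 17 = 0.04077 per h
Dose 1 (185 mg at t=0 h): 185·exp(−0.04077·68) = 11.562 mg/L
Dose 2 (310 mg at t=9 h): 310·exp(−0.04077·59) = 27.965 mg/L
Dose 3 (450 mg at t=18 h): 450·exp(−0.04077·50) = 58.591 mg/L
Dose 4 (260 mg at t=27 h): 260·exp(−0.04077·41) = 48.861 mg/L
Dose 5 (20 mg at t=36 h): 20·exp(−0.04077·32) = 5.425 mg/L
Dose 6 (375 mg at t=45 h): 375·exp(−0.04077·23) = 146.810 mg/L
Dose 7 (480 mg at t=54 h): 480·exp(−0.04077·14) = 271.228 mg/L
Dose 8 (230 mg at t=63 h): 230·exp(−0.04077·5) = 187.581 mg/L
C(68) = 11.562 + 27.965 + 58.591 + 48.861 + 5.425 + 146.810 + 271.228 + 187.581 = 758.023 mg/L

758.023 mg/L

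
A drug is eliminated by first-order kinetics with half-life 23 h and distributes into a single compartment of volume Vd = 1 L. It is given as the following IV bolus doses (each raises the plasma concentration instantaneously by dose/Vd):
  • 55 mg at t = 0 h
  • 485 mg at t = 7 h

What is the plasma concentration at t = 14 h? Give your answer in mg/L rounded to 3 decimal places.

428.825 mg/L

k = ln 2 / 23 = 0.03014 per h
Dose 1 (55 mg at t=0 h): 55·exp(−0.03014·14) = 36.068 mg/L
Dose 2 (485 mg at t=7 h): 485·exp(−0.03014·7) = 392.757 mg/L
C(14) = 36.068 + 392.757 = 428.825 mg/L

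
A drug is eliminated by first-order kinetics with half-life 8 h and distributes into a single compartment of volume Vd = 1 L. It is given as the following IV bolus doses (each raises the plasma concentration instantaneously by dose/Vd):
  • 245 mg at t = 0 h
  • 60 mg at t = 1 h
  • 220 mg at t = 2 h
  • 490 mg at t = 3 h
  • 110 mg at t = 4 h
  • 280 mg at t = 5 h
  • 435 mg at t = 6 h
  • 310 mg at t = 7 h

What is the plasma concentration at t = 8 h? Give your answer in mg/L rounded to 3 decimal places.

k = ln 2 / 8 = 0.08664 per h
Dose 1 (245 mg at t=0 h): 245·exp(−0.08664·8) = 122.500 mg/L
Dose 2 (60 mg at t=1 h): 60·exp(−0.08664·7) = 32.715 mg/L
Dose 3 (220 mg at t=2 h): 220·exp(−0.08664·6) = 130.813 mg/L
Dose 4 (490 mg at t=3 h): 490·exp(−0.08664·5) = 317.726 mg/L
Dose 5 (110 mg at t=4 h): 110·exp(−0.08664·4) = 77.782 mg/L
Dose 6 (280 mg at t=5 h): 280·exp(−0.08664·3) = 215.910 mg/L
Dose 7 (435 mg at t=6 h): 435·exp(−0.08664·2) = 365.790 mg/L
Dose 8 (310 mg at t=7 h): 310·exp(−0.08664·1) = 284.271 mg/L
C(8) = 122.500 + 32.715 + 130.813 + 317.726 + 77.782 + 215.910 + 365.790 + 284.271 = 1547.506 mg/L

1547.506 mg/L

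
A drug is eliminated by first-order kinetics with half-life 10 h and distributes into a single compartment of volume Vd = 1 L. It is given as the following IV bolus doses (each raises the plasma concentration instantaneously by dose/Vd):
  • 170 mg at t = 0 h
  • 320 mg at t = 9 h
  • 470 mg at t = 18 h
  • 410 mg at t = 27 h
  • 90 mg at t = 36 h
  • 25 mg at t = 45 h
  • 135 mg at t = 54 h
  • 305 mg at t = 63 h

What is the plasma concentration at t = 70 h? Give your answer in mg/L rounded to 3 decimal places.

284.822 mg/L

k = ln 2 / 10 = 0.06931 per h
Dose 1 (170 mg at t=0 h): 170·exp(−0.06931·70) = 1.328 mg/L
Dose 2 (320 mg at t=9 h): 320·exp(−0.06931·61) = 4.665 mg/L
Dose 3 (470 mg at t=18 h): 470·exp(−0.06931·52) = 12.786 mg/L
Dose 4 (410 mg at t=27 h): 410·exp(−0.06931·43) = 20.814 mg/L
Dose 5 (90 mg at t=36 h): 90·exp(−0.06931·34) = 8.526 mg/L
Dose 6 (25 mg at t=45 h): 25·exp(−0.06931·25) = 4.419 mg/L
Dose 7 (135 mg at t=54 h): 135·exp(−0.06931·16) = 44.533 mg/L
Dose 8 (305 mg at t=63 h): 305·exp(−0.06931·7) = 187.750 mg/L
C(70) = 1.328 + 4.665 + 12.786 + 20.814 + 8.526 + 4.419 + 44.533 + 187.750 = 284.822 mg/L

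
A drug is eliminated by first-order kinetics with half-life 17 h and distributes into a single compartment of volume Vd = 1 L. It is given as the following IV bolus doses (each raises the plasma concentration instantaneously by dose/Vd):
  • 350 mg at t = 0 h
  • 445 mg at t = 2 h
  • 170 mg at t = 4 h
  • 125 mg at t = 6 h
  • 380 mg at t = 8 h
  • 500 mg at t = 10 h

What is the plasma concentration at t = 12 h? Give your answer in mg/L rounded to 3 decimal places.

1514.785 mg/L

k = ln 2 / 17 = 0.04077 per h
Dose 1 (350 mg at t=0 h): 350·exp(−0.04077·12) = 214.574 mg/L
Dose 2 (445 mg at t=2 h): 445·exp(−0.04077·10) = 295.994 mg/L
Dose 3 (170 mg at t=4 h): 170·exp(−0.04077·8) = 122.684 mg/L
Dose 4 (125 mg at t=6 h): 125·exp(−0.04077·6) = 97.873 mg/L
Dose 5 (380 mg at t=8 h): 380·exp(−0.04077·4) = 322.814 mg/L
Dose 6 (500 mg at t=10 h): 500·exp(−0.04077·2) = 460.845 mg/L
C(12) = 214.574 + 295.994 + 122.684 + 97.873 + 322.814 + 460.845 = 1514.785 mg/L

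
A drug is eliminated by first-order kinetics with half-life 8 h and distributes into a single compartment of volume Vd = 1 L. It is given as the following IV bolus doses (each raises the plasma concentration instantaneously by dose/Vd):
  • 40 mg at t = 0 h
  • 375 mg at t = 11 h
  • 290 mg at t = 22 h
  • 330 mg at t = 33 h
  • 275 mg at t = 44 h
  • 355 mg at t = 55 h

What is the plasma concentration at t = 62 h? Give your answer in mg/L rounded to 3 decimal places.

k = ln 2 / 8 = 0.08664 per h
Dose 1 (40 mg at t=0 h): 40·exp(−0.08664·62) = 0.186 mg/L
Dose 2 (375 mg at t=11 h): 375·exp(−0.08664·51) = 4.518 mg/L
Dose 3 (290 mg at t=22 h): 290·exp(−0.08664·40) = 9.062 mg/L
Dose 4 (330 mg at t=33 h): 330·exp(−0.08664·29) = 26.747 mg/L
Dose 5 (275 mg at t=44 h): 275·exp(−0.08664·18) = 57.812 mg/L
Dose 6 (355 mg at t=55 h): 355·exp(−0.08664·7) = 193.565 mg/L
C(62) = 0.186 + 4.518 + 9.062 + 26.747 + 57.812 + 193.565 = 291.891 mg/L

291.891 mg/L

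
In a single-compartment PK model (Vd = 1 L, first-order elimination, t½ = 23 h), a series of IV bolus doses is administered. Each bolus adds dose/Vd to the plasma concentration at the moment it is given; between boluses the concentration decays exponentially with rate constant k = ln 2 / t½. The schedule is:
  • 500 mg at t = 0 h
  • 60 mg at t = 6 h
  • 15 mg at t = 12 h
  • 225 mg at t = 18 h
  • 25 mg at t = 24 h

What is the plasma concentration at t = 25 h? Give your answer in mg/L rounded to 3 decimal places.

485.823 mg/L

k = ln 2 / 23 = 0.03014 per h
Dose 1 (500 mg at t=0 h): 500·exp(−0.03014·25) = 235.377 mg/L
Dose 2 (60 mg at t=6 h): 60·exp(−0.03014·19) = 33.843 mg/L
Dose 3 (15 mg at t=12 h): 15·exp(−0.03014·13) = 10.138 mg/L
Dose 4 (225 mg at t=18 h): 225·exp(−0.03014·7) = 182.207 mg/L
Dose 5 (25 mg at t=24 h): 25·exp(−0.03014·1) = 24.258 mg/L
C(25) = 235.377 + 33.843 + 10.138 + 182.207 + 24.258 = 485.823 mg/L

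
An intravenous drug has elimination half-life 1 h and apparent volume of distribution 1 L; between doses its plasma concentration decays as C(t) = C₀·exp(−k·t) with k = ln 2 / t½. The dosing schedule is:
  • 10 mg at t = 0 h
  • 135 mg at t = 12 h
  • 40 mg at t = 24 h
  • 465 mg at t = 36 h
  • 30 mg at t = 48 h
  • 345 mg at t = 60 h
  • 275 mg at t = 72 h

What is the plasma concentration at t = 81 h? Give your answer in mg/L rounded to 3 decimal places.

0.537 mg/L

k = ln 2 / 1 = 0.69315 per h
Dose 1 (10 mg at t=0 h): 10·exp(−0.69315·81) = 0.000 mg/L
Dose 2 (135 mg at t=12 h): 135·exp(−0.69315·69) = 0.000 mg/L
Dose 3 (40 mg at t=24 h): 40·exp(−0.69315·57) = 0.000 mg/L
Dose 4 (465 mg at t=36 h): 465·exp(−0.69315·45) = 0.000 mg/L
Dose 5 (30 mg at t=48 h): 30·exp(−0.69315·33) = 0.000 mg/L
Dose 6 (345 mg at t=60 h): 345·exp(−0.69315·21) = 0.000 mg/L
Dose 7 (275 mg at t=72 h): 275·exp(−0.69315·9) = 0.537 mg/L
C(81) = 0.000 + 0.000 + 0.000 + 0.000 + 0.000 + 0.000 + 0.537 = 0.537 mg/L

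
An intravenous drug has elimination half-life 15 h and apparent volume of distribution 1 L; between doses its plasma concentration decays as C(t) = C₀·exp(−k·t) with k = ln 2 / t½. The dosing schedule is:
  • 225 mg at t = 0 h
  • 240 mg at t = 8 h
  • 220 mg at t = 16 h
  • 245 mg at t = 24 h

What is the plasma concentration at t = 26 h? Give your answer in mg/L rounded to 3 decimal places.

534.100 mg/L

k = ln 2 / 15 = 0.04621 per h
Dose 1 (225 mg at t=0 h): 225·exp(−0.04621·26) = 67.670 mg/L
Dose 2 (240 mg at t=8 h): 240·exp(−0.04621·18) = 104.466 mg/L
Dose 3 (220 mg at t=16 h): 220·exp(−0.04621·10) = 138.591 mg/L
Dose 4 (245 mg at t=24 h): 245·exp(−0.04621·2) = 223.372 mg/L
C(26) = 67.670 + 104.466 + 138.591 + 223.372 = 534.100 mg/L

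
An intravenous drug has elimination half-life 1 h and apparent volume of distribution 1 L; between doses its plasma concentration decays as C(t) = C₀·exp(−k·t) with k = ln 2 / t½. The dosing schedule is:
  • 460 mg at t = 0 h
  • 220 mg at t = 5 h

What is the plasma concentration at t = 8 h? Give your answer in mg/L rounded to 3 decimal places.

29.297 mg/L

k = ln 2 / 1 = 0.69315 per h
Dose 1 (460 mg at t=0 h): 460·exp(−0.69315·8) = 1.797 mg/L
Dose 2 (220 mg at t=5 h): 220·exp(−0.69315·3) = 27.500 mg/L
C(8) = 1.797 + 27.500 = 29.297 mg/L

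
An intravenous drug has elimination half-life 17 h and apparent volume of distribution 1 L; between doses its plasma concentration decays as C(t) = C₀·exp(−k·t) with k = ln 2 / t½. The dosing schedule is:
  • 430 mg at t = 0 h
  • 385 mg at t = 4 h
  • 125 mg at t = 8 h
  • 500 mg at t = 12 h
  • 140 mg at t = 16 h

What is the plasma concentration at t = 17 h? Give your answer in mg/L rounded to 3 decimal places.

1070.397 mg/L

k = ln 2 / 17 = 0.04077 per h
Dose 1 (430 mg at t=0 h): 430·exp(−0.04077·17) = 215.000 mg/L
Dose 2 (385 mg at t=4 h): 385·exp(−0.04077·13) = 226.601 mg/L
Dose 3 (125 mg at t=8 h): 125·exp(−0.04077·9) = 86.605 mg/L
Dose 4 (500 mg at t=12 h): 500·exp(−0.04077·5) = 407.785 mg/L
Dose 5 (140 mg at t=16 h): 140·exp(−0.04077·1) = 134.407 mg/L
C(17) = 215.000 + 226.601 + 86.605 + 407.785 + 134.407 = 1070.397 mg/L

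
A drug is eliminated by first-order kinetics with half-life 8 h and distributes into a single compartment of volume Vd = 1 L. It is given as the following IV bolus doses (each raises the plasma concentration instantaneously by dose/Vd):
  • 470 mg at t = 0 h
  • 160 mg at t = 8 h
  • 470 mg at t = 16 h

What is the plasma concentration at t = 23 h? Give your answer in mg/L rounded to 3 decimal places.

363.957 mg/L

k = ln 2 / 8 = 0.08664 per h
Dose 1 (470 mg at t=0 h): 470·exp(−0.08664·23) = 64.067 mg/L
Dose 2 (160 mg at t=8 h): 160·exp(−0.08664·15) = 43.620 mg/L
Dose 3 (470 mg at t=16 h): 470·exp(−0.08664·7) = 256.269 mg/L
C(23) = 64.067 + 43.620 + 256.269 = 363.957 mg/L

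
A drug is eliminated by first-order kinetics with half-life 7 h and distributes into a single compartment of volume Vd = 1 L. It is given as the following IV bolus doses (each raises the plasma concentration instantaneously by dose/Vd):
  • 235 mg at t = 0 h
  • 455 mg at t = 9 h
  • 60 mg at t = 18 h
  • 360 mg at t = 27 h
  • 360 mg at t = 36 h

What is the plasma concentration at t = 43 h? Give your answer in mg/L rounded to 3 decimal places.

k = ln 2 / 7 = 0.09902 per h
Dose 1 (235 mg at t=0 h): 235·exp(−0.09902·43) = 3.326 mg/L
Dose 2 (455 mg at t=9 h): 455·exp(−0.09902·34) = 15.699 mg/L
Dose 3 (60 mg at t=18 h): 60·exp(−0.09902·25) = 5.047 mg/L
Dose 4 (360 mg at t=27 h): 360·exp(−0.09902·16) = 73.830 mg/L
Dose 5 (360 mg at t=36 h): 360·exp(−0.09902·7) = 180.000 mg/L
C(43) = 3.326 + 15.699 + 5.047 + 73.830 + 180.000 = 277.902 mg/L

277.902 mg/L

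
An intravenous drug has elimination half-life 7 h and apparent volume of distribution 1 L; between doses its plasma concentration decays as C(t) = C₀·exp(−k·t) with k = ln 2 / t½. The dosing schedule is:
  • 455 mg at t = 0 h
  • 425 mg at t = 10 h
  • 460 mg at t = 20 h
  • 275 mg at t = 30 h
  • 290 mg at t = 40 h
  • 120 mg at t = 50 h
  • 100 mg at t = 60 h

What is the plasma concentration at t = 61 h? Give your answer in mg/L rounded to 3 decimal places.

k = ln 2 / 7 = 0.09902 per h
Dose 1 (455 mg at t=0 h): 455·exp(−0.09902·61) = 1.083 mg/L
Dose 2 (425 mg at t=10 h): 425·exp(−0.09902·51) = 2.724 mg/L
Dose 3 (460 mg at t=20 h): 460·exp(−0.09902·41) = 7.936 mg/L
Dose 4 (275 mg at t=30 h): 275·exp(−0.09902·31) = 12.770 mg/L
Dose 5 (290 mg at t=40 h): 290·exp(−0.09902·21) = 36.250 mg/L
Dose 6 (120 mg at t=50 h): 120·exp(−0.09902·11) = 40.377 mg/L
Dose 7 (100 mg at t=60 h): 100·exp(−0.09902·1) = 90.572 mg/L
C(61) = 1.083 + 2.724 + 7.936 + 12.770 + 36.250 + 40.377 + 90.572 = 191.712 mg/L

191.712 mg/L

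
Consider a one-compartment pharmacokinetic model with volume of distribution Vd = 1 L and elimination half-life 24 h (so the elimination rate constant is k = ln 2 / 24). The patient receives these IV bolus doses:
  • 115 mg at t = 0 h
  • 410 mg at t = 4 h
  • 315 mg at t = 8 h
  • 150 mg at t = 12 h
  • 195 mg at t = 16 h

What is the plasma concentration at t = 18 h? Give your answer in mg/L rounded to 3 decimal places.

k = ln 2 / 24 = 0.02888 per h
Dose 1 (115 mg at t=0 h): 115·exp(−0.02888·18) = 68.379 mg/L
Dose 2 (410 mg at t=4 h): 410·exp(−0.02888·14) = 273.642 mg/L
Dose 3 (315 mg at t=8 h): 315·exp(−0.02888·10) = 235.983 mg/L
Dose 4 (150 mg at t=12 h): 150·exp(−0.02888·6) = 126.134 mg/L
Dose 5 (195 mg at t=16 h): 195·exp(−0.02888·2) = 184.055 mg/L
C(18) = 68.379 + 273.642 + 235.983 + 126.134 + 184.055 = 888.195 mg/L

888.195 mg/L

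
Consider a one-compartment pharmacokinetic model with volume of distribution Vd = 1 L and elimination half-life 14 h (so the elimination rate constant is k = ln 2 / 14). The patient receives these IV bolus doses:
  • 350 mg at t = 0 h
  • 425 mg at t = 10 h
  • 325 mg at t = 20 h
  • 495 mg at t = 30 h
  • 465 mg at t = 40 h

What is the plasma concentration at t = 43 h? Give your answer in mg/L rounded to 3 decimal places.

889.539 mg/L

k = ln 2 / 14 = 0.04951 per h
Dose 1 (350 mg at t=0 h): 350·exp(−0.04951·43) = 41.637 mg/L
Dose 2 (425 mg at t=10 h): 425·exp(−0.04951·33) = 82.950 mg/L
Dose 3 (325 mg at t=20 h): 325·exp(−0.04951·23) = 104.072 mg/L
Dose 4 (495 mg at t=30 h): 495·exp(−0.04951·13) = 260.062 mg/L
Dose 5 (465 mg at t=40 h): 465·exp(−0.04951·3) = 400.817 mg/L
C(43) = 41.637 + 82.950 + 104.072 + 260.062 + 400.817 = 889.539 mg/L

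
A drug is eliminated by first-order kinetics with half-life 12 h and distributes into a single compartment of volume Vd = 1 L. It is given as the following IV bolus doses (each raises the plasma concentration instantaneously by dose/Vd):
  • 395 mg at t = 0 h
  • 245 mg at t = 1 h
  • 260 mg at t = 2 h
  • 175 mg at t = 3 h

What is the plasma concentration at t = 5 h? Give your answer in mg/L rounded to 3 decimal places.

k = ln 2 / 12 = 0.05776 per h
Dose 1 (395 mg at t=0 h): 395·exp(−0.05776·5) = 295.916 mg/L
Dose 2 (245 mg at t=1 h): 245·exp(−0.05776·4) = 194.457 mg/L
Dose 3 (260 mg at t=2 h): 260·exp(−0.05776·3) = 218.633 mg/L
Dose 4 (175 mg at t=3 h): 175·exp(−0.05776·2) = 155.907 mg/L
C(5) = 295.916 + 194.457 + 218.633 + 155.907 = 864.913 mg/L

864.913 mg/L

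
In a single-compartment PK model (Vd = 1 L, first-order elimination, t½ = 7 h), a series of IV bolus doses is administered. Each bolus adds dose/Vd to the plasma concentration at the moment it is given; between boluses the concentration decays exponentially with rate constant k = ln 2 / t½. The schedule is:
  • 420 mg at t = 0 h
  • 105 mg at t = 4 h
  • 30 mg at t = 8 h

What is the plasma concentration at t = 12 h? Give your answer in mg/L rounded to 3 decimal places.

195.735 mg/L

k = ln 2 / 7 = 0.09902 per h
Dose 1 (420 mg at t=0 h): 420·exp(−0.09902·12) = 127.996 mg/L
Dose 2 (105 mg at t=4 h): 105·exp(−0.09902·8) = 47.550 mg/L
Dose 3 (30 mg at t=8 h): 30·exp(−0.09902·4) = 20.189 mg/L
C(12) = 127.996 + 47.550 + 20.189 = 195.735 mg/L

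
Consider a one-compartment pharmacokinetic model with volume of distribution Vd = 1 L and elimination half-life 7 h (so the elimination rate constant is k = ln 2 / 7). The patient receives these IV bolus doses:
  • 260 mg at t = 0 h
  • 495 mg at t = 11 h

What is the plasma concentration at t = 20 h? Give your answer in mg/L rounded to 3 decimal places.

238.916 mg/L

k = ln 2 / 7 = 0.09902 per h
Dose 1 (260 mg at t=0 h): 260·exp(−0.09902·20) = 35.883 mg/L
Dose 2 (495 mg at t=11 h): 495·exp(−0.09902·9) = 203.033 mg/L
C(20) = 35.883 + 203.033 = 238.916 mg/L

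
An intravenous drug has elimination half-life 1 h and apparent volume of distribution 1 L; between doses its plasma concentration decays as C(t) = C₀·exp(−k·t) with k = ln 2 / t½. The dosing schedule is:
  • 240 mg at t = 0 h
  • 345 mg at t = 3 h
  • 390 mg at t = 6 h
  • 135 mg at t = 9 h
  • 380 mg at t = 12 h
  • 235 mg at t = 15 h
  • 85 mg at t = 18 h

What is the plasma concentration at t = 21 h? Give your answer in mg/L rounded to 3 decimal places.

15.085 mg/L

k = ln 2 / 1 = 0.69315 per h
Dose 1 (240 mg at t=0 h): 240·exp(−0.69315·21) = 0.000 mg/L
Dose 2 (345 mg at t=3 h): 345·exp(−0.69315·18) = 0.001 mg/L
Dose 3 (390 mg at t=6 h): 390·exp(−0.69315·15) = 0.012 mg/L
Dose 4 (135 mg at t=9 h): 135·exp(−0.69315·12) = 0.033 mg/L
Dose 5 (380 mg at t=12 h): 380·exp(−0.69315·9) = 0.742 mg/L
Dose 6 (235 mg at t=15 h): 235·exp(−0.69315·6) = 3.672 mg/L
Dose 7 (85 mg at t=18 h): 85·exp(−0.69315·3) = 10.625 mg/L
C(21) = 0.000 + 0.001 + 0.012 + 0.033 + 0.742 + 3.672 + 10.625 = 15.085 mg/L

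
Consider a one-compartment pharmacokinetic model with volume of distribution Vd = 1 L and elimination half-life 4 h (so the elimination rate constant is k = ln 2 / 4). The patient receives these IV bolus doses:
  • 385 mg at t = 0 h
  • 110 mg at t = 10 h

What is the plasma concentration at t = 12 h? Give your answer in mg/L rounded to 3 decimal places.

k = ln 2 / 4 = 0.17329 per h
Dose 1 (385 mg at t=0 h): 385·exp(−0.17329·12) = 48.125 mg/L
Dose 2 (110 mg at t=10 h): 110·exp(−0.17329·2) = 77.782 mg/L
C(12) = 48.125 + 77.782 = 125.907 mg/L

125.907 mg/L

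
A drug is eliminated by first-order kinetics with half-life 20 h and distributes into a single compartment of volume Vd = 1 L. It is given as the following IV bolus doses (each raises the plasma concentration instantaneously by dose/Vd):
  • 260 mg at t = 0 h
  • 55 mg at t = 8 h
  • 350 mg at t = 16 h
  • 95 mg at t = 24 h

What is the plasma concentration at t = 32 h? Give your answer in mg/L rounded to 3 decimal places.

382.727 mg/L

k = ln 2 / 20 = 0.03466 per h
Dose 1 (260 mg at t=0 h): 260·exp(−0.03466·32) = 85.768 mg/L
Dose 2 (55 mg at t=8 h): 55·exp(−0.03466·24) = 23.940 mg/L
Dose 3 (350 mg at t=16 h): 350·exp(−0.03466·16) = 201.022 mg/L
Dose 4 (95 mg at t=24 h): 95·exp(−0.03466·8) = 71.997 mg/L
C(32) = 85.768 + 23.940 + 201.022 + 71.997 = 382.727 mg/L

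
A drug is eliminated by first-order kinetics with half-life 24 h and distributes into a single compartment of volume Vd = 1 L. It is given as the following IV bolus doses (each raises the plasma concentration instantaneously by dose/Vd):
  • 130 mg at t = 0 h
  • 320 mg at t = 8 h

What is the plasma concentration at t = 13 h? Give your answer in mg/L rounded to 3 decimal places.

k = ln 2 / 24 = 0.02888 per h
Dose 1 (130 mg at t=0 h): 130·exp(−0.02888·13) = 89.307 mg/L
Dose 2 (320 mg at t=8 h): 320·exp(−0.02888·5) = 276.972 mg/L
C(13) = 89.307 + 276.972 = 366.279 mg/L

366.279 mg/L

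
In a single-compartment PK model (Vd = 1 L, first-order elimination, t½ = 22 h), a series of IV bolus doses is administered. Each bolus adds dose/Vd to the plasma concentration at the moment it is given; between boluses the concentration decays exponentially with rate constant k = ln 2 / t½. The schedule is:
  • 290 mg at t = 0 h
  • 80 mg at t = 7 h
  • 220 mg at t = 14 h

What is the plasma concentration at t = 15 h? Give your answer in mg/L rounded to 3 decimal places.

456.133 mg/L

k = ln 2 / 22 = 0.03151 per h
Dose 1 (290 mg at t=0 h): 290·exp(−0.03151·15) = 180.780 mg/L
Dose 2 (80 mg at t=7 h): 80·exp(−0.03151·8) = 62.176 mg/L
Dose 3 (220 mg at t=14 h): 220·exp(−0.03151·1) = 213.177 mg/L
C(15) = 180.780 + 62.176 + 213.177 = 456.133 mg/L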